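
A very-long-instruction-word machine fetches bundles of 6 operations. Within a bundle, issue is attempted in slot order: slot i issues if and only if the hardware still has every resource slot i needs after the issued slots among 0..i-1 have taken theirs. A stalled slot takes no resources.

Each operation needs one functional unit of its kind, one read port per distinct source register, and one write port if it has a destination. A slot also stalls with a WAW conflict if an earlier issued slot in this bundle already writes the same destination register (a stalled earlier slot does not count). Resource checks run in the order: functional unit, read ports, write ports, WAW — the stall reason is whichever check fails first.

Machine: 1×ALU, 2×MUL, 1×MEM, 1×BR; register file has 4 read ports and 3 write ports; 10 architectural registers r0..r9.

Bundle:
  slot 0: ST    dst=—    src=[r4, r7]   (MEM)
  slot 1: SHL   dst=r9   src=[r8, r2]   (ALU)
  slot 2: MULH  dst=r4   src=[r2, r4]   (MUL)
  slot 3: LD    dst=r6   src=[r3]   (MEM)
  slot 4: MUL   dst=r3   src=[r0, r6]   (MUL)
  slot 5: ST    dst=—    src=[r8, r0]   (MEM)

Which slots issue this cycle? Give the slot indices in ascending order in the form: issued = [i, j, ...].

issued = [0, 1]

  0. MEM ⇒ go  {1A/2Mu/0Ld/1B | 2r 3w}
  1. ALU→r9 ⇒ go  {0A/2Mu/0Ld/1B | 0r 2w}
  2. MUL→r4 ⇒ no(RD_PORT)  {0A/2Mu/0Ld/1B | 0r 2w}
  3. MEM→r6 ⇒ no(FU)  {0A/2Mu/0Ld/1B | 0r 2w}
  4. MUL→r3 ⇒ no(RD_PORT)  {0A/2Mu/0Ld/1B | 0r 2w}
  5. MEM ⇒ no(FU)  {0A/2Mu/0Ld/1B | 0r 2w}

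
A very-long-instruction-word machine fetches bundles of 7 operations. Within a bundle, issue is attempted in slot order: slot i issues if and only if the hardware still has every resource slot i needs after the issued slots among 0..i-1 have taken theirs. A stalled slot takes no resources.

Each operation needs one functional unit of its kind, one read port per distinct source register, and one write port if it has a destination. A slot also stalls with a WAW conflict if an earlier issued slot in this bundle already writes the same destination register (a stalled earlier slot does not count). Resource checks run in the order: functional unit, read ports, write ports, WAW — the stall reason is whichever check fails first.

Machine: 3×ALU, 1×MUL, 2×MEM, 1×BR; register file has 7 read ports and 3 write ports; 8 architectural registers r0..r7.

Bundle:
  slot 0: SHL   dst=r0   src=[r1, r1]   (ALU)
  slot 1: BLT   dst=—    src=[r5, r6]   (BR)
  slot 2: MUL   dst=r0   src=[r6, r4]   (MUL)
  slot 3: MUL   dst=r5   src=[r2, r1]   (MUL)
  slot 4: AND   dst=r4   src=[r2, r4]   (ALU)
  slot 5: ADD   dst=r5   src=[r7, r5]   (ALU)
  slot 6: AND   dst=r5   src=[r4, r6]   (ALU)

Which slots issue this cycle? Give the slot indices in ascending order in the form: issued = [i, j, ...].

[0] ALU needs rd=1 wr=1: ok; after: ALU=2 MUL=1 MEM=2 BR=1, R=6, W=2
[1] BR needs rd=2 wr=0: ok; after: ALU=2 MUL=1 MEM=2 BR=0, R=4, W=2
[2] MUL needs rd=2 wr=1: WAW; after: ALU=2 MUL=1 MEM=2 BR=0, R=4, W=2
[3] MUL needs rd=2 wr=1: ok; after: ALU=2 MUL=0 MEM=2 BR=0, R=2, W=1
[4] ALU needs rd=2 wr=1: ok; after: ALU=1 MUL=0 MEM=2 BR=0, R=0, W=0
[5] ALU needs rd=2 wr=1: RD_PORT; after: ALU=1 MUL=0 MEM=2 BR=0, R=0, W=0
[6] ALU needs rd=2 wr=1: RD_PORT; after: ALU=1 MUL=0 MEM=2 BR=0, R=0, W=0

issued = [0, 1, 3, 4]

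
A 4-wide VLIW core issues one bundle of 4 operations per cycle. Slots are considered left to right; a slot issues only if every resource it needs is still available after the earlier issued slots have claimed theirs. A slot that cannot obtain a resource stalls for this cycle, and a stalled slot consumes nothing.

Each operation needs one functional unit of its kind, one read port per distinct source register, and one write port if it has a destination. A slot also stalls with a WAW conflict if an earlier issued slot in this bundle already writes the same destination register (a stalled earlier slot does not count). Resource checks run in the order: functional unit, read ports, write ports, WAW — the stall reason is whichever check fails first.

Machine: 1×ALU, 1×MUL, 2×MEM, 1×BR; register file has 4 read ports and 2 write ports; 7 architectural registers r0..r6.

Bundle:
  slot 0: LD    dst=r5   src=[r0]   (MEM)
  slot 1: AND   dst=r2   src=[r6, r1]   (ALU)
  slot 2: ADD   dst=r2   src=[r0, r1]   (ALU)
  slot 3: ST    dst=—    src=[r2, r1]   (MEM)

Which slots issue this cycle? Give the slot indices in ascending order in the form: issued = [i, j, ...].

issued = [0, 1]

#0 MEM src=r0 dispatched  <A:1 Mu:1 Ld:1 B:1 rd:3 wr:1>
#1 ALU src=r6,r1 dispatched  <A:0 Mu:1 Ld:1 B:1 rd:1 wr:0>
#2 ALU src=r0,r1 held:FU  <A:0 Mu:1 Ld:1 B:1 rd:1 wr:0>
#3 MEM src=r2,r1 held:RD_PORT  <A:0 Mu:1 Ld:1 B:1 rd:1 wr:0>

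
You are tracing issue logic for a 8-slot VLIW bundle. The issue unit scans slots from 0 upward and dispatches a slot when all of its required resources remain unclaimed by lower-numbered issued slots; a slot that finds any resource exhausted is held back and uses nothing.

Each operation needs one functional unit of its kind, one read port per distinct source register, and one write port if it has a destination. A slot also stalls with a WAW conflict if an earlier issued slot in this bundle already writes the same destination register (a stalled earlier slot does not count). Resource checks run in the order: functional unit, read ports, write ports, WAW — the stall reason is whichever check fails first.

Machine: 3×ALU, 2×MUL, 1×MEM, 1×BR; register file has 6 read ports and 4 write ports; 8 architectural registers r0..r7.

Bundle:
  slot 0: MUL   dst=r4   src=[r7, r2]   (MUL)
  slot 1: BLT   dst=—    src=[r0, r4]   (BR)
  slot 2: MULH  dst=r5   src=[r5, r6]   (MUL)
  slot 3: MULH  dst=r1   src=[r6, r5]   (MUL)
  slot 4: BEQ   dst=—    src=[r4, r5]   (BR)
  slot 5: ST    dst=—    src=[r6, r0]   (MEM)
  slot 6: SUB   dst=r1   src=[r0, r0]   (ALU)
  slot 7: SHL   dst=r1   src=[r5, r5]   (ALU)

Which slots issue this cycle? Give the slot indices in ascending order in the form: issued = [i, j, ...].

slot 0 (MUL): ISSUE — free A3,Mu1,Ld1,B1 rp4 wp3
slot 1 (BR): ISSUE — free A3,Mu1,Ld1,B0 rp2 wp3
slot 2 (MUL): ISSUE — free A3,Mu0,Ld1,B0 rp0 wp2
slot 3 (MUL): stall FU — free A3,Mu0,Ld1,B0 rp0 wp2
slot 4 (BR): stall FU — free A3,Mu0,Ld1,B0 rp0 wp2
slot 5 (MEM): stall RD_PORT — free A3,Mu0,Ld1,B0 rp0 wp2
slot 6 (ALU): stall RD_PORT — free A3,Mu0,Ld1,B0 rp0 wp2
slot 7 (ALU): stall RD_PORT — free A3,Mu0,Ld1,B0 rp0 wp2

issued = [0, 1, 2]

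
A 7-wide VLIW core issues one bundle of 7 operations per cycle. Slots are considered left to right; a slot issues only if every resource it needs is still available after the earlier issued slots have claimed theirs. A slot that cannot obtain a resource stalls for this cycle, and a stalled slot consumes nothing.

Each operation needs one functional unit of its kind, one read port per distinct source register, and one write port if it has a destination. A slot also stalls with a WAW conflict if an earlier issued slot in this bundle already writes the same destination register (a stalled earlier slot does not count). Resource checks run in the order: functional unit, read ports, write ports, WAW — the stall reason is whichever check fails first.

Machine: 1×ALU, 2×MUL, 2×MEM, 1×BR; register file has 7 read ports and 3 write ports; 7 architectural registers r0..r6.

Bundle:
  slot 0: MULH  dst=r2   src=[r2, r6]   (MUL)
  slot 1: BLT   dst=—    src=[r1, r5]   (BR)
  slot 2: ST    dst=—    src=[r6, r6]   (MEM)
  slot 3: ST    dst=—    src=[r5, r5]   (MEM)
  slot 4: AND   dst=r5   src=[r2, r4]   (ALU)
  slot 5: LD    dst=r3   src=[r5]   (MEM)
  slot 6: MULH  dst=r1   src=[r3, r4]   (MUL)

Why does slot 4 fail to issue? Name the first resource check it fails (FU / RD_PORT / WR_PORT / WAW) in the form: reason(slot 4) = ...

[0] MUL needs rd=2 wr=1: ok; after: ALU=1 MUL=1 MEM=2 BR=1, R=5, W=2
[1] BR needs rd=2 wr=0: ok; after: ALU=1 MUL=1 MEM=2 BR=0, R=3, W=2
[2] MEM needs rd=1 wr=0: ok; after: ALU=1 MUL=1 MEM=1 BR=0, R=2, W=2
[3] MEM needs rd=1 wr=0: ok; after: ALU=1 MUL=1 MEM=0 BR=0, R=1, W=2
[4] ALU needs rd=2 wr=1: RD_PORT; after: ALU=1 MUL=1 MEM=0 BR=0, R=1, W=2
[5] MEM needs rd=1 wr=1: FU; after: ALU=1 MUL=1 MEM=0 BR=0, R=1, W=2
[6] MUL needs rd=2 wr=1: RD_PORT; after: ALU=1 MUL=1 MEM=0 BR=0, R=1, W=2

reason(slot 4) = RD_PORT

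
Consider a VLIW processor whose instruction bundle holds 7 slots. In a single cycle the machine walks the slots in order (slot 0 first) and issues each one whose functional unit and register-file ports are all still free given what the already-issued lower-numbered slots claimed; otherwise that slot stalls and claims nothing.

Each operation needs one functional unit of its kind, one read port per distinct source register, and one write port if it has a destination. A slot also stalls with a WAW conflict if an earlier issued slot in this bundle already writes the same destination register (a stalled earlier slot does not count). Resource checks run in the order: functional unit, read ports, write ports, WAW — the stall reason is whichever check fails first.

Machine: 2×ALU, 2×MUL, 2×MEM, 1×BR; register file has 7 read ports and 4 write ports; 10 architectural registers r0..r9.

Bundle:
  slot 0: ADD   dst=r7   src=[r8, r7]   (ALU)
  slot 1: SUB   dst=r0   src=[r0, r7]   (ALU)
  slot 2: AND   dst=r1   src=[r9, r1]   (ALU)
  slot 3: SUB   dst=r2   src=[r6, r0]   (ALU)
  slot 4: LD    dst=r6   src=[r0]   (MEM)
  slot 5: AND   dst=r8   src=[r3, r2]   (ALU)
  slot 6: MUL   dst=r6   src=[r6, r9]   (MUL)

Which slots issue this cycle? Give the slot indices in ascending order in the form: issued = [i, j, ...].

slot 0 (ALU): ISSUE — free A1,Mu2,Ld2,B1 rp5 wp3
slot 1 (ALU): ISSUE — free A0,Mu2,Ld2,B1 rp3 wp2
slot 2 (ALU): stall FU — free A0,Mu2,Ld2,B1 rp3 wp2
slot 3 (ALU): stall FU — free A0,Mu2,Ld2,B1 rp3 wp2
slot 4 (MEM): ISSUE — free A0,Mu2,Ld1,B1 rp2 wp1
slot 5 (ALU): stall FU — free A0,Mu2,Ld1,B1 rp2 wp1
slot 6 (MUL): stall WAW — free A0,Mu2,Ld1,B1 rp2 wp1

issued = [0, 1, 4]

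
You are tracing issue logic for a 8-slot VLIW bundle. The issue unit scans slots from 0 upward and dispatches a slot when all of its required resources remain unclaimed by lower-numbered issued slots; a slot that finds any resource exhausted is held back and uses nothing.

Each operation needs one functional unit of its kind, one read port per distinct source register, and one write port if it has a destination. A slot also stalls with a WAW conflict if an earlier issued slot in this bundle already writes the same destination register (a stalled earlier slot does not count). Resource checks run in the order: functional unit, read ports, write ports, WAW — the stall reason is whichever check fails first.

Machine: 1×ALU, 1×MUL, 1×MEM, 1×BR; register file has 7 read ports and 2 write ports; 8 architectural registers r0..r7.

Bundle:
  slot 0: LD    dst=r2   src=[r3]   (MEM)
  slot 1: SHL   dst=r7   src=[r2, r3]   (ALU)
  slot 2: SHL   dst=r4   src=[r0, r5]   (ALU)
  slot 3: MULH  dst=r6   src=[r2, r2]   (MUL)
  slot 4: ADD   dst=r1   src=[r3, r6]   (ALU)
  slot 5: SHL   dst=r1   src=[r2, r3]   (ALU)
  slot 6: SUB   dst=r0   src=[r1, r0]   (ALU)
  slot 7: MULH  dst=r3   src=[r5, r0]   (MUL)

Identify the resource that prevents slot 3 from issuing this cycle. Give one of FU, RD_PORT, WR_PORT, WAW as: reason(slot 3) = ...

reason(slot 3) = WR_PORT

slot 0 (MEM): ISSUE — free A1,Mu1,Ld0,B1 rp6 wp1
slot 1 (ALU): ISSUE — free A0,Mu1,Ld0,B1 rp4 wp0
slot 2 (ALU): stall FU — free A0,Mu1,Ld0,B1 rp4 wp0
slot 3 (MUL): stall WR_PORT — free A0,Mu1,Ld0,B1 rp4 wp0
slot 4 (ALU): stall FU — free A0,Mu1,Ld0,B1 rp4 wp0
slot 5 (ALU): stall FU — free A0,Mu1,Ld0,B1 rp4 wp0
slot 6 (ALU): stall FU — free A0,Mu1,Ld0,B1 rp4 wp0
slot 7 (MUL): stall WR_PORT — free A0,Mu1,Ld0,B1 rp4 wp0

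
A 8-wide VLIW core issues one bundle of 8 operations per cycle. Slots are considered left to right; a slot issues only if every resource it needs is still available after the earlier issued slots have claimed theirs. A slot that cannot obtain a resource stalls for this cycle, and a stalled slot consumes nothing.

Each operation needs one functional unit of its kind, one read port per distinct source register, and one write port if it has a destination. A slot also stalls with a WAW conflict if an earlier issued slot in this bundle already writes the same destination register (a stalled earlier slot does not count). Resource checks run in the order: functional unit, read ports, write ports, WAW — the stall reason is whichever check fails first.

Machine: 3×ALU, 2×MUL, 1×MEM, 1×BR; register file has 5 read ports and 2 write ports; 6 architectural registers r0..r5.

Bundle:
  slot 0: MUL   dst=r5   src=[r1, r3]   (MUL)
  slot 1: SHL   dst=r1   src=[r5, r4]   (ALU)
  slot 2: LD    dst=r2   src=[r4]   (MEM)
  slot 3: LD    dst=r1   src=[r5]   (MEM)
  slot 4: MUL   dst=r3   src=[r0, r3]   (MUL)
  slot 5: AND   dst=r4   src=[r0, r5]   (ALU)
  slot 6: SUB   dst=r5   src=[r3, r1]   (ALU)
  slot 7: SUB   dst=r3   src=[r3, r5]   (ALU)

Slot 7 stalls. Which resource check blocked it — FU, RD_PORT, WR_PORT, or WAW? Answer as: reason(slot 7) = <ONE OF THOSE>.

reason(slot 7) = RD_PORT

slot 0 (MUL): ISSUE — free A3,Mu1,Ld1,B1 rp3 wp1
slot 1 (ALU): ISSUE — free A2,Mu1,Ld1,B1 rp1 wp0
slot 2 (MEM): stall WR_PORT — free A2,Mu1,Ld1,B1 rp1 wp0
slot 3 (MEM): stall WR_PORT — free A2,Mu1,Ld1,B1 rp1 wp0
slot 4 (MUL): stall RD_PORT — free A2,Mu1,Ld1,B1 rp1 wp0
slot 5 (ALU): stall RD_PORT — free A2,Mu1,Ld1,B1 rp1 wp0
slot 6 (ALU): stall RD_PORT — free A2,Mu1,Ld1,B1 rp1 wp0
slot 7 (ALU): stall RD_PORT — free A2,Mu1,Ld1,B1 rp1 wp0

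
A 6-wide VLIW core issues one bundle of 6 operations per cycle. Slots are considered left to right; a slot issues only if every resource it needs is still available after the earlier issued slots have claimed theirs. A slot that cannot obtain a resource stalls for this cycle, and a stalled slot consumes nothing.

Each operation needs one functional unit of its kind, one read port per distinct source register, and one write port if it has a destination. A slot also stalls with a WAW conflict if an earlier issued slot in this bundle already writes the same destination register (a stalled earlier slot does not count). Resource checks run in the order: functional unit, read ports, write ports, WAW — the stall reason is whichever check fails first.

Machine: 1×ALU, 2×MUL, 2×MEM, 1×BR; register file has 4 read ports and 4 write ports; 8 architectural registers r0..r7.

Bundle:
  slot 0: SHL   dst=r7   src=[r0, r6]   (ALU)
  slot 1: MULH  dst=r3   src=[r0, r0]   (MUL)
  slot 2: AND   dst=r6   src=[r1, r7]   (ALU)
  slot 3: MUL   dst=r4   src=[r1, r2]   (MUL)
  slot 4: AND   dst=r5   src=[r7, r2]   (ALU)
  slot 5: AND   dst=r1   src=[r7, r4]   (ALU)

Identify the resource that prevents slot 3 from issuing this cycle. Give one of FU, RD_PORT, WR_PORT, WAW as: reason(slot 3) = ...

reason(slot 3) = RD_PORT

slot 0 (ALU): ISSUE — free A0,Mu2,Ld2,B1 rp2 wp3
slot 1 (MUL): ISSUE — free A0,Mu1,Ld2,B1 rp1 wp2
slot 2 (ALU): stall FU — free A0,Mu1,Ld2,B1 rp1 wp2
slot 3 (MUL): stall RD_PORT — free A0,Mu1,Ld2,B1 rp1 wp2
slot 4 (ALU): stall FU — free A0,Mu1,Ld2,B1 rp1 wp2
slot 5 (ALU): stall FU — free A0,Mu1,Ld2,B1 rp1 wp2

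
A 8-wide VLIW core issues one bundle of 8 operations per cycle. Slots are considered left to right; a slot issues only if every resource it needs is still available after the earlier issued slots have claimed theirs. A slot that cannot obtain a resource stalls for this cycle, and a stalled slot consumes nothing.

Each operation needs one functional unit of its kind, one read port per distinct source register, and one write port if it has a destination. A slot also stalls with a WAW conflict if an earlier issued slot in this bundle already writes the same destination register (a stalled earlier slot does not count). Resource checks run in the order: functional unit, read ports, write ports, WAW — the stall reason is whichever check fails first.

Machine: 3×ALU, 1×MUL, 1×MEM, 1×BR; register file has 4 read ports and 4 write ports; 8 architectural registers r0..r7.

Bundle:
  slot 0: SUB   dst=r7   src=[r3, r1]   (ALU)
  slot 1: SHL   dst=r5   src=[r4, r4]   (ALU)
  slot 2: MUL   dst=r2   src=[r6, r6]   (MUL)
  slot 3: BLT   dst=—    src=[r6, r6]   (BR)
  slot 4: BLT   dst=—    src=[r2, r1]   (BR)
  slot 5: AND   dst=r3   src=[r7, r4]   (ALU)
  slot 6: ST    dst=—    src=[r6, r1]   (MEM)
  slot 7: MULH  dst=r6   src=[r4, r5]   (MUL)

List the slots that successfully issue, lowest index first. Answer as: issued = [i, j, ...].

issued = [0, 1, 2]

#0 ALU src=r3,r1 dispatched  <A:2 Mu:1 Ld:1 B:1 rd:2 wr:3>
#1 ALU src=r4,r4 dispatched  <A:1 Mu:1 Ld:1 B:1 rd:1 wr:2>
#2 MUL src=r6,r6 dispatched  <A:1 Mu:0 Ld:1 B:1 rd:0 wr:1>
#3 BR src=r6,r6 held:RD_PORT  <A:1 Mu:0 Ld:1 B:1 rd:0 wr:1>
#4 BR src=r2,r1 held:RD_PORT  <A:1 Mu:0 Ld:1 B:1 rd:0 wr:1>
#5 ALU src=r7,r4 held:RD_PORT  <A:1 Mu:0 Ld:1 B:1 rd:0 wr:1>
#6 MEM src=r6,r1 held:RD_PORT  <A:1 Mu:0 Ld:1 B:1 rd:0 wr:1>
#7 MUL src=r4,r5 held:FU  <A:1 Mu:0 Ld:1 B:1 rd:0 wr:1>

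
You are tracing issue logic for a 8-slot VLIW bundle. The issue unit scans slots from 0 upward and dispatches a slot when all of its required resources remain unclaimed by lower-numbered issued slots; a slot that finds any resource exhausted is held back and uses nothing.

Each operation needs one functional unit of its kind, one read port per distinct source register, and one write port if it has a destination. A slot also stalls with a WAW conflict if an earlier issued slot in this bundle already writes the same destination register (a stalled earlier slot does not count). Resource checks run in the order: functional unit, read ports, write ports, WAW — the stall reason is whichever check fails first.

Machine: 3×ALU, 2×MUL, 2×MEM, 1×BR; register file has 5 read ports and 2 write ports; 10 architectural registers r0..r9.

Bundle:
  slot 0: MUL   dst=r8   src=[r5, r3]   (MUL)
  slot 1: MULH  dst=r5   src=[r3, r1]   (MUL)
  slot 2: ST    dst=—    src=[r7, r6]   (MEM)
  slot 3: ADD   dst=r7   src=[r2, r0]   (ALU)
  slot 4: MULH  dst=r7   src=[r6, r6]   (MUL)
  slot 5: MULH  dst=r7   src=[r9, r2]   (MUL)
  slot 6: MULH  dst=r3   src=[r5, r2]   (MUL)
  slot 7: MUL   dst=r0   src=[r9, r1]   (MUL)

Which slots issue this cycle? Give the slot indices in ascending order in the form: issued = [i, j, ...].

[0] MUL needs rd=2 wr=1: ok; after: ALU=3 MUL=1 MEM=2 BR=1, R=3, W=1
[1] MUL needs rd=2 wr=1: ok; after: ALU=3 MUL=0 MEM=2 BR=1, R=1, W=0
[2] MEM needs rd=2 wr=0: RD_PORT; after: ALU=3 MUL=0 MEM=2 BR=1, R=1, W=0
[3] ALU needs rd=2 wr=1: RD_PORT; after: ALU=3 MUL=0 MEM=2 BR=1, R=1, W=0
[4] MUL needs rd=1 wr=1: FU; after: ALU=3 MUL=0 MEM=2 BR=1, R=1, W=0
[5] MUL needs rd=2 wr=1: FU; after: ALU=3 MUL=0 MEM=2 BR=1, R=1, W=0
[6] MUL needs rd=2 wr=1: FU; after: ALU=3 MUL=0 MEM=2 BR=1, R=1, W=0
[7] MUL needs rd=2 wr=1: FU; after: ALU=3 MUL=0 MEM=2 BR=1, R=1, W=0

issued = [0, 1]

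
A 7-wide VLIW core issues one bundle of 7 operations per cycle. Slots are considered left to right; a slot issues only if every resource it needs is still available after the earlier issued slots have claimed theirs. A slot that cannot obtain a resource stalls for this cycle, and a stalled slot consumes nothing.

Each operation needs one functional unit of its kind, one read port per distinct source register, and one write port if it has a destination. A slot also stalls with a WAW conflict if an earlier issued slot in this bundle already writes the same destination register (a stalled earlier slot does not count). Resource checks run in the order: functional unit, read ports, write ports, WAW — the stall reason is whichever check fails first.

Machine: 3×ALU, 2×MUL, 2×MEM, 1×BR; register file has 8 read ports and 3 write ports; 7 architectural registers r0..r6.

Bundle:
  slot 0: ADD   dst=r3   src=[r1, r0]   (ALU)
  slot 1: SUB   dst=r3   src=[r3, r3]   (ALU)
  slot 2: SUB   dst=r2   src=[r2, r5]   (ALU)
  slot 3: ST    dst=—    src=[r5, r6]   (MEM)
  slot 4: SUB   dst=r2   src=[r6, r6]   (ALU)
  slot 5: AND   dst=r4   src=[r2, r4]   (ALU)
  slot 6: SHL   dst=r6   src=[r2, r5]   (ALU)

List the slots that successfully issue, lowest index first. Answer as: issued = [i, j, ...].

issued = [0, 2, 3, 5]

#0 ALU src=r1,r0 dispatched  <A:2 Mu:2 Ld:2 B:1 rd:6 wr:2>
#1 ALU src=r3,r3 held:WAW  <A:2 Mu:2 Ld:2 B:1 rd:6 wr:2>
#2 ALU src=r2,r5 dispatched  <A:1 Mu:2 Ld:2 B:1 rd:4 wr:1>
#3 MEM src=r5,r6 dispatched  <A:1 Mu:2 Ld:1 B:1 rd:2 wr:1>
#4 ALU src=r6,r6 held:WAW  <A:1 Mu:2 Ld:1 B:1 rd:2 wr:1>
#5 ALU src=r2,r4 dispatched  <A:0 Mu:2 Ld:1 B:1 rd:0 wr:0>
#6 ALU src=r2,r5 held:FU  <A:0 Mu:2 Ld:1 B:1 rd:0 wr:0>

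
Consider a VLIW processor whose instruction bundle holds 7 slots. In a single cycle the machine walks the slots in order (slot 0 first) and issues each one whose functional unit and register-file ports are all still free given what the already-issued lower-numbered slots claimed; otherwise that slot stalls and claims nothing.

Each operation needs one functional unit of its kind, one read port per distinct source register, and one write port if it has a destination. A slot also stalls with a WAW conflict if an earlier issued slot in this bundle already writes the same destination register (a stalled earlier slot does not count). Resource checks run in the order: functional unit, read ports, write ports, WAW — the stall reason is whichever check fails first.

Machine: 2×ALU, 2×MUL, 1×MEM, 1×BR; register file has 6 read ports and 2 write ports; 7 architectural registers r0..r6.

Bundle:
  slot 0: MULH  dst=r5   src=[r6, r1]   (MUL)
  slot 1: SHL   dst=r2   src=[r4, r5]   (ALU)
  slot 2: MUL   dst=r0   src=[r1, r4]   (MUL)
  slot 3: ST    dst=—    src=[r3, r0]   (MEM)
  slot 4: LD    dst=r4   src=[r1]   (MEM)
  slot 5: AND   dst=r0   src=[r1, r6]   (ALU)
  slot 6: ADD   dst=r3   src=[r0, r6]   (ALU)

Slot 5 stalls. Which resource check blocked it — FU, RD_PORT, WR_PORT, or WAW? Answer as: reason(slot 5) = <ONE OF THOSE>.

  0. MUL→r5 ⇒ go  {2A/1Mu/1Ld/1B | 4r 1w}
  1. ALU→r2 ⇒ go  {1A/1Mu/1Ld/1B | 2r 0w}
  2. MUL→r0 ⇒ no(WR_PORT)  {1A/1Mu/1Ld/1B | 2r 0w}
  3. MEM ⇒ go  {1A/1Mu/0Ld/1B | 0r 0w}
  4. MEM→r4 ⇒ no(FU)  {1A/1Mu/0Ld/1B | 0r 0w}
  5. ALU→r0 ⇒ no(RD_PORT)  {1A/1Mu/0Ld/1B | 0r 0w}
  6. ALU→r3 ⇒ no(RD_PORT)  {1A/1Mu/0Ld/1B | 0r 0w}

reason(slot 5) = RD_PORT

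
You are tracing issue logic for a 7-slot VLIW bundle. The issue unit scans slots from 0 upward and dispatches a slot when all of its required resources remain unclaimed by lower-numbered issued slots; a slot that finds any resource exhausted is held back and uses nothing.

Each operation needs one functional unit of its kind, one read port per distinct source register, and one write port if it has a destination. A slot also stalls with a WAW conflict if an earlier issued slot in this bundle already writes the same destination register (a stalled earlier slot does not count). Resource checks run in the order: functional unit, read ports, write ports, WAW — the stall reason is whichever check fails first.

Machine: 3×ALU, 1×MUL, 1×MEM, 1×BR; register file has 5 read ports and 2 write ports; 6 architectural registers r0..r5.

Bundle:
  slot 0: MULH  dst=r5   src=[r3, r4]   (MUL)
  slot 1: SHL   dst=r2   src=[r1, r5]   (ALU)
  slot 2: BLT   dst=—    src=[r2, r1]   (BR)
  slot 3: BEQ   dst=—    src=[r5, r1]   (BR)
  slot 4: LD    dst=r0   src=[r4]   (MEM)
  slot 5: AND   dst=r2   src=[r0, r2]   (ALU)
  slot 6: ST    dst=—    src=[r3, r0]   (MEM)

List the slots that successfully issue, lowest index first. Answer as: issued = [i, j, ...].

issued = [0, 1]

(0) want 1×MUL +2rd +1wr — yes → AL3|MU0|ME1|BR1|rd3|wr1
(1) want 1×ALU +2rd +1wr — yes → AL2|MU0|ME1|BR1|rd1|wr0
(2) want 1×BR +2rd +0wr — RD_PORT → AL2|MU0|ME1|BR1|rd1|wr0
(3) want 1×BR +2rd +0wr — RD_PORT → AL2|MU0|ME1|BR1|rd1|wr0
(4) want 1×MEM +1rd +1wr — WR_PORT → AL2|MU0|ME1|BR1|rd1|wr0
(5) want 1×ALU +2rd +1wr — RD_PORT → AL2|MU0|ME1|BR1|rd1|wr0
(6) want 1×MEM +2rd +0wr — RD_PORT → AL2|MU0|ME1|BR1|rd1|wr0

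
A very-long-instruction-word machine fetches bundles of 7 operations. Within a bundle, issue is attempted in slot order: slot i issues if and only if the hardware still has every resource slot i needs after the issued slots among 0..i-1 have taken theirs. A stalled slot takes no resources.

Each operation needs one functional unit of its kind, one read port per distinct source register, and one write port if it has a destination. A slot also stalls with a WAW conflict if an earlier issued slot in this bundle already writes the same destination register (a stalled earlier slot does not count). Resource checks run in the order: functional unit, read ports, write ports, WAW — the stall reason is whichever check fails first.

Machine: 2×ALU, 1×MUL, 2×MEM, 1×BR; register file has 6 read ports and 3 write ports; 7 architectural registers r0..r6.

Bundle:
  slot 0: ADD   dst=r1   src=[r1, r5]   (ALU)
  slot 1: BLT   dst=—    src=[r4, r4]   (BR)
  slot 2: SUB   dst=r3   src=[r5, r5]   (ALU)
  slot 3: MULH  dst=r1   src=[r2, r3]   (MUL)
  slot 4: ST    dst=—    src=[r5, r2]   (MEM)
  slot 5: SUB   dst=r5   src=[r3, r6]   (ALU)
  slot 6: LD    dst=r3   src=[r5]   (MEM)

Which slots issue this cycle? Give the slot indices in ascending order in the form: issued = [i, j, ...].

(0) want 1×ALU +2rd +1wr — yes → AL1|MU1|ME2|BR1|rd4|wr2
(1) want 1×BR +1rd +0wr — yes → AL1|MU1|ME2|BR0|rd3|wr2
(2) want 1×ALU +1rd +1wr — yes → AL0|MU1|ME2|BR0|rd2|wr1
(3) want 1×MUL +2rd +1wr — WAW → AL0|MU1|ME2|BR0|rd2|wr1
(4) want 1×MEM +2rd +0wr — yes → AL0|MU1|ME1|BR0|rd0|wr1
(5) want 1×ALU +2rd +1wr — FU → AL0|MU1|ME1|BR0|rd0|wr1
(6) want 1×MEM +1rd +1wr — RD_PORT → AL0|MU1|ME1|BR0|rd0|wr1

issued = [0, 1, 2, 4]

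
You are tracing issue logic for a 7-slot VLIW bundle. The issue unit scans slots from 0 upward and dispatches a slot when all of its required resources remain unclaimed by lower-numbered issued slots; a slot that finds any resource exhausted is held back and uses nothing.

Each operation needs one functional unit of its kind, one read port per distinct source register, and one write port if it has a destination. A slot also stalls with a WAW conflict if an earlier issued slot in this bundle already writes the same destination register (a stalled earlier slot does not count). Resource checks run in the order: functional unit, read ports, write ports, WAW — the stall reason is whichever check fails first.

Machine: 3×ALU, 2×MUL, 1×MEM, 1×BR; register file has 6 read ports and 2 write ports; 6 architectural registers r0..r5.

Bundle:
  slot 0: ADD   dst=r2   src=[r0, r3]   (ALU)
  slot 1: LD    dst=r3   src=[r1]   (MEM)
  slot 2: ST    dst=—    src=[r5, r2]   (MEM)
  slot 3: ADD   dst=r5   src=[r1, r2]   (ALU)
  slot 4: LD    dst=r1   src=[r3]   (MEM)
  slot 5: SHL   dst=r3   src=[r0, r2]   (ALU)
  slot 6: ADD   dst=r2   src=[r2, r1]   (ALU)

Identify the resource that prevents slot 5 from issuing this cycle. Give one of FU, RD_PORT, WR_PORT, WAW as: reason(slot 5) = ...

  0. ALU→r2 ⇒ go  {2A/2Mu/1Ld/1B | 4r 1w}
  1. MEM→r3 ⇒ go  {2A/2Mu/0Ld/1B | 3r 0w}
  2. MEM ⇒ no(FU)  {2A/2Mu/0Ld/1B | 3r 0w}
  3. ALU→r5 ⇒ no(WR_PORT)  {2A/2Mu/0Ld/1B | 3r 0w}
  4. MEM→r1 ⇒ no(FU)  {2A/2Mu/0Ld/1B | 3r 0w}
  5. ALU→r3 ⇒ no(WR_PORT)  {2A/2Mu/0Ld/1B | 3r 0w}
  6. ALU→r2 ⇒ no(WR_PORT)  {2A/2Mu/0Ld/1B | 3r 0w}

reason(slot 5) = WR_PORT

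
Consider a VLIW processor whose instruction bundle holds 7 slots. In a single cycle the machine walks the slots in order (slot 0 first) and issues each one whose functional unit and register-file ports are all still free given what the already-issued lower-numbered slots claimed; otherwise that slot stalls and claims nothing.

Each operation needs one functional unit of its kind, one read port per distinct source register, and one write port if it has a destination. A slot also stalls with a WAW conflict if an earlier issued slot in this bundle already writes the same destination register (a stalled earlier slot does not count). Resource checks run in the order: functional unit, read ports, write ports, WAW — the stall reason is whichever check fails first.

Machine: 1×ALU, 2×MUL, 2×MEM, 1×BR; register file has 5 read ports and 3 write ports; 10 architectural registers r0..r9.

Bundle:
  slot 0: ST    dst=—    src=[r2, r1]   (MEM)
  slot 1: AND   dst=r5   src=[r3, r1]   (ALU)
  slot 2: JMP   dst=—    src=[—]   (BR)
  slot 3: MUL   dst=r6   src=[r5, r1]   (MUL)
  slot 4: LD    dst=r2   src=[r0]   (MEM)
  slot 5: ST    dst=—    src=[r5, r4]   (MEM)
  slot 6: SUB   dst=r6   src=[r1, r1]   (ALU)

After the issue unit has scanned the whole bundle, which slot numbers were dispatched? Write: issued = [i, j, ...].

  0. MEM ⇒ go  {1A/2Mu/1Ld/1B | 3r 3w}
  1. ALU→r5 ⇒ go  {0A/2Mu/1Ld/1B | 1r 2w}
  2. BR ⇒ go  {0A/2Mu/1Ld/0B | 1r 2w}
  3. MUL→r6 ⇒ no(RD_PORT)  {0A/2Mu/1Ld/0B | 1r 2w}
  4. MEM→r2 ⇒ go  {0A/2Mu/0Ld/0B | 0r 1w}
  5. MEM ⇒ no(FU)  {0A/2Mu/0Ld/0B | 0r 1w}
  6. ALU→r6 ⇒ no(FU)  {0A/2Mu/0Ld/0B | 0r 1w}

issued = [0, 1, 2, 4]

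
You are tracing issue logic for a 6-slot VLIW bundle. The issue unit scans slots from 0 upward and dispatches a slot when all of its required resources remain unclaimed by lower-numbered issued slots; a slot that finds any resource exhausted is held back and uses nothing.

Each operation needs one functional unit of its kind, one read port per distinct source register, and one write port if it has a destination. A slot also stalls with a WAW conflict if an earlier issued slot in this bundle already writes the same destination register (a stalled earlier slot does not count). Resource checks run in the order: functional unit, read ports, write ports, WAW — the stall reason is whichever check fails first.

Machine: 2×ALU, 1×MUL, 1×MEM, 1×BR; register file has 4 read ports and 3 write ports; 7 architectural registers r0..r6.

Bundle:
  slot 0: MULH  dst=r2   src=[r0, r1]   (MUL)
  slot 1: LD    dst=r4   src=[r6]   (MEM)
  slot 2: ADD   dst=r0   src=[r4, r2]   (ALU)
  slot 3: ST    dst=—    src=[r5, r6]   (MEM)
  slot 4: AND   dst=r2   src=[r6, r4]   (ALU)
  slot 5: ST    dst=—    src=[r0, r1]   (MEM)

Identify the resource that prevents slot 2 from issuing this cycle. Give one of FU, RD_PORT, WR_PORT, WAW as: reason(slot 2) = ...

reason(slot 2) = RD_PORT

slot 0 (MUL): ISSUE — free A2,Mu0,Ld1,B1 rp2 wp2
slot 1 (MEM): ISSUE — free A2,Mu0,Ld0,B1 rp1 wp1
slot 2 (ALU): stall RD_PORT — free A2,Mu0,Ld0,B1 rp1 wp1
slot 3 (MEM): stall FU — free A2,Mu0,Ld0,B1 rp1 wp1
slot 4 (ALU): stall RD_PORT — free A2,Mu0,Ld0,B1 rp1 wp1
slot 5 (MEM): stall FU — free A2,Mu0,Ld0,B1 rp1 wp1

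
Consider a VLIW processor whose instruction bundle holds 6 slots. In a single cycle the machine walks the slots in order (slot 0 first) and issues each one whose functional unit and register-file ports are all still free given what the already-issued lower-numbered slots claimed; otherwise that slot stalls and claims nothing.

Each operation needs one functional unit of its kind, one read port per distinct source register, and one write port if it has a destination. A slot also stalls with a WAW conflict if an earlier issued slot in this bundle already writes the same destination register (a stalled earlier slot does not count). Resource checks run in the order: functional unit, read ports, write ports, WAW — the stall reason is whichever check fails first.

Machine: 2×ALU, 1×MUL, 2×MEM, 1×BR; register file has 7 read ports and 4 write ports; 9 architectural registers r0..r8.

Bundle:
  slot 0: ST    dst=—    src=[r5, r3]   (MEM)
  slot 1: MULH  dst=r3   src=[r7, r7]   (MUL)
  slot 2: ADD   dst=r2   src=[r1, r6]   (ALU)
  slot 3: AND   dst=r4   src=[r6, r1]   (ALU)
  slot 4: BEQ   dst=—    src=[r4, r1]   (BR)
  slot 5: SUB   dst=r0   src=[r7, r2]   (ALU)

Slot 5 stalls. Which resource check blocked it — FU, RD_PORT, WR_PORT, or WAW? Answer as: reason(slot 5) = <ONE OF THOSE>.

  0. MEM ⇒ go  {2A/1Mu/1Ld/1B | 5r 4w}
  1. MUL→r3 ⇒ go  {2A/0Mu/1Ld/1B | 4r 3w}
  2. ALU→r2 ⇒ go  {1A/0Mu/1Ld/1B | 2r 2w}
  3. ALU→r4 ⇒ go  {0A/0Mu/1Ld/1B | 0r 1w}
  4. BR ⇒ no(RD_PORT)  {0A/0Mu/1Ld/1B | 0r 1w}
  5. ALU→r0 ⇒ no(FU)  {0A/0Mu/1Ld/1B | 0r 1w}

reason(slot 5) = FU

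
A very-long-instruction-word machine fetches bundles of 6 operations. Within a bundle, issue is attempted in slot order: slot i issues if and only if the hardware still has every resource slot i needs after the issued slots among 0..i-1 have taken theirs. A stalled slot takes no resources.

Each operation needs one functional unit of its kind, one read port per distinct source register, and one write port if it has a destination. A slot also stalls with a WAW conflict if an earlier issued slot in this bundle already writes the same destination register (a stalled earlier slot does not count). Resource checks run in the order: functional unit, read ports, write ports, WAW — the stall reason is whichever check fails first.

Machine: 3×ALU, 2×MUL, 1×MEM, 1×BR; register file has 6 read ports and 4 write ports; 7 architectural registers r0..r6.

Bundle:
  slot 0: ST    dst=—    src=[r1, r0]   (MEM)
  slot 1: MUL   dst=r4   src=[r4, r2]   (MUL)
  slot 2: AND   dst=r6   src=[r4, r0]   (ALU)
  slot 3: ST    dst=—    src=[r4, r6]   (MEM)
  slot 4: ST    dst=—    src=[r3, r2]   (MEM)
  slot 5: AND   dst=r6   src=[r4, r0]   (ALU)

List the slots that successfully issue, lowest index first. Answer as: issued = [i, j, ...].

issued = [0, 1, 2]

#0 MEM src=r1,r0 dispatched  <A:3 Mu:2 Ld:0 B:1 rd:4 wr:4>
#1 MUL src=r4,r2 dispatched  <A:3 Mu:1 Ld:0 B:1 rd:2 wr:3>
#2 ALU src=r4,r0 dispatched  <A:2 Mu:1 Ld:0 B:1 rd:0 wr:2>
#3 MEM src=r4,r6 held:FU  <A:2 Mu:1 Ld:0 B:1 rd:0 wr:2>
#4 MEM src=r3,r2 held:FU  <A:2 Mu:1 Ld:0 B:1 rd:0 wr:2>
#5 ALU src=r4,r0 held:RD_PORT  <A:2 Mu:1 Ld:0 B:1 rd:0 wr:2>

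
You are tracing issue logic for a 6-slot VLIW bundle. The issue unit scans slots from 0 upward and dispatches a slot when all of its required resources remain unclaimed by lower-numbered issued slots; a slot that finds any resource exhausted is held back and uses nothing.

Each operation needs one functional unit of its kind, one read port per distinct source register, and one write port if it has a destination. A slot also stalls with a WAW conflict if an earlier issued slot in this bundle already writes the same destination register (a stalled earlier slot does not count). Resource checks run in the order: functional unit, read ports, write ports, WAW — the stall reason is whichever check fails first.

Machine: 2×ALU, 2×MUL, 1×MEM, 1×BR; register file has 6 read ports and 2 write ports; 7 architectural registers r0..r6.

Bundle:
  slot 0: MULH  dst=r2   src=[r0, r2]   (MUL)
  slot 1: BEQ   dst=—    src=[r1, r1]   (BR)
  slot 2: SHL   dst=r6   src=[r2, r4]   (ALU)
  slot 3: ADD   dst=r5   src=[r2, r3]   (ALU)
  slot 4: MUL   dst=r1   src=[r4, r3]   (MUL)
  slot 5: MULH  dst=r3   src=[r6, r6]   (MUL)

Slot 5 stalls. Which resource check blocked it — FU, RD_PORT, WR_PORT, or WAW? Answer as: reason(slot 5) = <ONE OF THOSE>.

slot 0 (MUL): ISSUE — free A2,Mu1,Ld1,B1 rp4 wp1
slot 1 (BR): ISSUE — free A2,Mu1,Ld1,B0 rp3 wp1
slot 2 (ALU): ISSUE — free A1,Mu1,Ld1,B0 rp1 wp0
slot 3 (ALU): stall RD_PORT — free A1,Mu1,Ld1,B0 rp1 wp0
slot 4 (MUL): stall RD_PORT — free A1,Mu1,Ld1,B0 rp1 wp0
slot 5 (MUL): stall WR_PORT — free A1,Mu1,Ld1,B0 rp1 wp0

reason(slot 5) = WR_PORT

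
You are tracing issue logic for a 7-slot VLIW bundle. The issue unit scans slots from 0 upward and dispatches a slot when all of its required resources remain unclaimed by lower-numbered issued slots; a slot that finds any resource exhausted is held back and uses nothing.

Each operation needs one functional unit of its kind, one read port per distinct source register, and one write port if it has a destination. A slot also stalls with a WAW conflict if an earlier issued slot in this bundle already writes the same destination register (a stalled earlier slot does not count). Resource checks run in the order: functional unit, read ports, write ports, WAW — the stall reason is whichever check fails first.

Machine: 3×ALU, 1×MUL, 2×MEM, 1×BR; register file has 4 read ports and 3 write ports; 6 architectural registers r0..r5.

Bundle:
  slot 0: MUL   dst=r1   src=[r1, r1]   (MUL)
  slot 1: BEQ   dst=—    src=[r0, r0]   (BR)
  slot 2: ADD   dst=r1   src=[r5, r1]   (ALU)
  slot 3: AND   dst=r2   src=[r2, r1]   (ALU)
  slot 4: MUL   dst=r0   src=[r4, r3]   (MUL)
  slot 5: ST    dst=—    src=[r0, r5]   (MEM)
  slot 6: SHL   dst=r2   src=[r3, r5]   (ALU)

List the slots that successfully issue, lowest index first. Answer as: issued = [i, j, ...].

issued = [0, 1, 3]

[0] MUL needs rd=1 wr=1: ok; after: ALU=3 MUL=0 MEM=2 BR=1, R=3, W=2
[1] BR needs rd=1 wr=0: ok; after: ALU=3 MUL=0 MEM=2 BR=0, R=2, W=2
[2] ALU needs rd=2 wr=1: WAW; after: ALU=3 MUL=0 MEM=2 BR=0, R=2, W=2
[3] ALU needs rd=2 wr=1: ok; after: ALU=2 MUL=0 MEM=2 BR=0, R=0, W=1
[4] MUL needs rd=2 wr=1: FU; after: ALU=2 MUL=0 MEM=2 BR=0, R=0, W=1
[5] MEM needs rd=2 wr=0: RD_PORT; after: ALU=2 MUL=0 MEM=2 BR=0, R=0, W=1
[6] ALU needs rd=2 wr=1: RD_PORT; after: ALU=2 MUL=0 MEM=2 BR=0, R=0, W=1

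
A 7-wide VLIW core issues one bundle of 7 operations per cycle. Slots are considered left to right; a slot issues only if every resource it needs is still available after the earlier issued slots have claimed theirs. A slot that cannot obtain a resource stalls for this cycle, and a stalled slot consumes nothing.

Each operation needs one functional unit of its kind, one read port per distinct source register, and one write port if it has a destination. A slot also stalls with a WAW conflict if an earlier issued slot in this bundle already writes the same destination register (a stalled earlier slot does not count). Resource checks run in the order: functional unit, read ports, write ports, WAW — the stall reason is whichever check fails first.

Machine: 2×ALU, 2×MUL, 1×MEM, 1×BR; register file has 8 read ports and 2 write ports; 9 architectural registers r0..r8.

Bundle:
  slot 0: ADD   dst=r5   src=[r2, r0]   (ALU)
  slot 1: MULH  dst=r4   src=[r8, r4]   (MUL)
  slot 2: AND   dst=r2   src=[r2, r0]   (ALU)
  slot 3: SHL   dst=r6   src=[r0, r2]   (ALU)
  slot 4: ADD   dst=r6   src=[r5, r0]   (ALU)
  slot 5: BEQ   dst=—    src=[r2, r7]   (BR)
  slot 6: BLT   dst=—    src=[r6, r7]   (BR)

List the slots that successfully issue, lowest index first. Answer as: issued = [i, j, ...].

issued = [0, 1, 5]

#0 ALU src=r2,r0 dispatched  <A:1 Mu:2 Ld:1 B:1 rd:6 wr:1>
#1 MUL src=r8,r4 dispatched  <A:1 Mu:1 Ld:1 B:1 rd:4 wr:0>
#2 ALU src=r2,r0 held:WR_PORT  <A:1 Mu:1 Ld:1 B:1 rd:4 wr:0>
#3 ALU src=r0,r2 held:WR_PORT  <A:1 Mu:1 Ld:1 B:1 rd:4 wr:0>
#4 ALU src=r5,r0 held:WR_PORT  <A:1 Mu:1 Ld:1 B:1 rd:4 wr:0>
#5 BR src=r2,r7 dispatched  <A:1 Mu:1 Ld:1 B:0 rd:2 wr:0>
#6 BR src=r6,r7 held:FU  <A:1 Mu:1 Ld:1 B:0 rd:2 wr:0>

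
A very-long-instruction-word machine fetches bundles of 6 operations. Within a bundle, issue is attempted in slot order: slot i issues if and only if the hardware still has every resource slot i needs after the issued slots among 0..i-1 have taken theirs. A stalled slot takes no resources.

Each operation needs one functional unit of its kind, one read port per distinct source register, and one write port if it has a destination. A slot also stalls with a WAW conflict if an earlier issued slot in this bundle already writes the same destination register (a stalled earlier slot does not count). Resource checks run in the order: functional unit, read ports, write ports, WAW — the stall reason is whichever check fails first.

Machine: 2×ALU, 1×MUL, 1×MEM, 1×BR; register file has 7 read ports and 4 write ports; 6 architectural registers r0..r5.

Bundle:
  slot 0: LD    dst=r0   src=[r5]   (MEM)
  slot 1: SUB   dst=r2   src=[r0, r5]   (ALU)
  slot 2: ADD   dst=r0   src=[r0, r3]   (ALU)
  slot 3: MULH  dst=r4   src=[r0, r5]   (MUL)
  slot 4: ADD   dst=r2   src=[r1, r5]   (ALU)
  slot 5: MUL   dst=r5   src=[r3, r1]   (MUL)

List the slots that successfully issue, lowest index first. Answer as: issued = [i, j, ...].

issued = [0, 1, 3]

  0. MEM→r0 ⇒ go  {2A/1Mu/0Ld/1B | 6r 3w}
  1. ALU→r2 ⇒ go  {1A/1Mu/0Ld/1B | 4r 2w}
  2. ALU→r0 ⇒ no(WAW)  {1A/1Mu/0Ld/1B | 4r 2w}
  3. MUL→r4 ⇒ go  {1A/0Mu/0Ld/1B | 2r 1w}
  4. ALU→r2 ⇒ no(WAW)  {1A/0Mu/0Ld/1B | 2r 1w}
  5. MUL→r5 ⇒ no(FU)  {1A/0Mu/0Ld/1B | 2r 1w}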